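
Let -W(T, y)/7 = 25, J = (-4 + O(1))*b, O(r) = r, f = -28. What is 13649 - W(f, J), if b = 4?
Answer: 13824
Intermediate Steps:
J = -12 (J = (-4 + 1)*4 = -3*4 = -12)
W(T, y) = -175 (W(T, y) = -7*25 = -175)
13649 - W(f, J) = 13649 - 1*(-175) = 13649 + 175 = 13824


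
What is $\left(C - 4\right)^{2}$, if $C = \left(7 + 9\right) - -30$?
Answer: $1764$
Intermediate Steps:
$C = 46$ ($C = 16 + 30 = 46$)
$\left(C - 4\right)^{2} = \left(46 - 4\right)^{2} = 42^{2} = 1764$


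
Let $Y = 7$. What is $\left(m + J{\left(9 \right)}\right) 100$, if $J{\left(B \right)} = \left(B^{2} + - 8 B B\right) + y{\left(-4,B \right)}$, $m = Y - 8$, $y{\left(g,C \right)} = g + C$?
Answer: $-56300$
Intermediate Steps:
$y{\left(g,C \right)} = C + g$
$m = -1$ ($m = 7 - 8 = -1$)
$J{\left(B \right)} = -4 + B - 7 B^{2}$ ($J{\left(B \right)} = \left(B^{2} + - 8 B B\right) + \left(B - 4\right) = \left(B^{2} - 8 B^{2}\right) + \left(-4 + B\right) = - 7 B^{2} + \left(-4 + B\right) = -4 + B - 7 B^{2}$)
$\left(m + J{\left(9 \right)}\right) 100 = \left(-1 - \left(-5 + 567\right)\right) 100 = \left(-1 - 562\right) 100 = \left(-563\right) 100 = -56300$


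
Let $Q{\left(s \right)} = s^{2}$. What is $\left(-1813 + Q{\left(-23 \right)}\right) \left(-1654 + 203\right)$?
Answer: $1863084$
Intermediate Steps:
$\left(-1813 + Q{\left(-23 \right)}\right) \left(-1654 + 203\right) = \left(-1813 + \left(-23\right)^{2}\right) \left(-1654 + 203\right) = \left(-1813 + 529\right) \left(-1451\right) = \left(-1284\right) \left(-1451\right) = 1863084$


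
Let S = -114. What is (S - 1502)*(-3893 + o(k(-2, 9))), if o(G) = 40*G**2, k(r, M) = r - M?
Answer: -1530352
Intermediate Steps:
(S - 1502)*(-3893 + o(k(-2, 9))) = (-114 - 1502)*(-3893 + 40*(-2 - 1*9)**2) = -1616*(-3893 + 40*(-2 - 9)**2) = -1616*(-3893 + 40*(-11)**2) = -1616*(-3893 + 40*121) = -1616*(-3893 + 4840) = -1616*947 = -1530352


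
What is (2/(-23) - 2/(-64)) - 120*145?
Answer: -12806441/736 ≈ -17400.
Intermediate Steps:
(2/(-23) - 2/(-64)) - 120*145 = (2*(-1/23) - 2*(-1/64)) - 17400 = (-2/23 + 1/32) - 17400 = -41/736 - 17400 = -12806441/736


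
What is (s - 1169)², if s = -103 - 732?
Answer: 4016016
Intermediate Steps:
s = -835
(s - 1169)² = (-835 - 1169)² = (-2004)² = 4016016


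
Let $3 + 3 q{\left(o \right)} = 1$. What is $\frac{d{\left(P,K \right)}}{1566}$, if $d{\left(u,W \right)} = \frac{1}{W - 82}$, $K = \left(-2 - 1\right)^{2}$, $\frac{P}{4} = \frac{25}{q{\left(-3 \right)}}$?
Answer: $- \frac{1}{114318} \approx -8.7475 \cdot 10^{-6}$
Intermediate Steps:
$q{\left(o \right)} = - \frac{2}{3}$ ($q{\left(o \right)} = -1 + \frac{1}{3} \cdot 1 = -1 + \frac{1}{3} = - \frac{2}{3}$)
$P = -150$ ($P = 4 \frac{25}{- \frac{2}{3}} = 4 \cdot 25 \left(- \frac{3}{2}\right) = 4 \left(- \frac{75}{2}\right) = -150$)
$K = 9$ ($K = \left(-3\right)^{2} = 9$)
$d{\left(u,W \right)} = \frac{1}{-82 + W}$
$\frac{d{\left(P,K \right)}}{1566} = \frac{1}{\left(-82 + 9\right) 1566} = \frac{1}{-73} \cdot \frac{1}{1566} = \left(- \frac{1}{73}\right) \frac{1}{1566} = - \frac{1}{114318}$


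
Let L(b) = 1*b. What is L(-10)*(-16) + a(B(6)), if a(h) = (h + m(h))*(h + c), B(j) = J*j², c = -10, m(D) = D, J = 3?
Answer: 21328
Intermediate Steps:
L(b) = b
B(j) = 3*j²
a(h) = 2*h*(-10 + h) (a(h) = (h + h)*(h - 10) = (2*h)*(-10 + h) = 2*h*(-10 + h))
L(-10)*(-16) + a(B(6)) = -10*(-16) + 2*(3*6²)*(-10 + 3*6²) = 160 + 2*(3*36)*(-10 + 3*36) = 160 + 2*108*(-10 + 108) = 160 + 2*108*98 = 160 + 21168 = 21328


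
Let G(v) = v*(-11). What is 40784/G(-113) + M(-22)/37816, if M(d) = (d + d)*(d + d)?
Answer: 193086774/5875661 ≈ 32.862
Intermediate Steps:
M(d) = 4*d**2 (M(d) = (2*d)*(2*d) = 4*d**2)
G(v) = -11*v
40784/G(-113) + M(-22)/37816 = 40784/((-11*(-113))) + (4*(-22)**2)/37816 = 40784/1243 + (4*484)*(1/37816) = 40784*(1/1243) + 1936*(1/37816) = 40784/1243 + 242/4727 = 193086774/5875661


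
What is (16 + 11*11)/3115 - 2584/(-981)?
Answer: 8183557/3055815 ≈ 2.6780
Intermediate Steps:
(16 + 11*11)/3115 - 2584/(-981) = (16 + 121)*(1/3115) - 2584*(-1/981) = 137*(1/3115) + 2584/981 = 137/3115 + 2584/981 = 8183557/3055815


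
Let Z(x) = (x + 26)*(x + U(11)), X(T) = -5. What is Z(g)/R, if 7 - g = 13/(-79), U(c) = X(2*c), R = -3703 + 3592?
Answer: -149340/230917 ≈ -0.64673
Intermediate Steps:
R = -111
U(c) = -5
g = 566/79 (g = 7 - 13/(-79) = 7 - 13*(-1)/79 = 7 - 1*(-13/79) = 7 + 13/79 = 566/79 ≈ 7.1646)
Z(x) = (-5 + x)*(26 + x) (Z(x) = (x + 26)*(x - 5) = (26 + x)*(-5 + x) = (-5 + x)*(26 + x))
Z(g)/R = (-130 + (566/79)² + 21*(566/79))/(-111) = (-130 + 320356/6241 + 11886/79)*(-1/111) = (448020/6241)*(-1/111) = -149340/230917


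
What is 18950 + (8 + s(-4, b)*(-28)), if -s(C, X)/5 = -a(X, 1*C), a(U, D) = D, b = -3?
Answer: 19518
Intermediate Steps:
s(C, X) = 5*C (s(C, X) = -(-5)*1*C = -(-5)*C = 5*C)
18950 + (8 + s(-4, b)*(-28)) = 18950 + (8 + (5*(-4))*(-28)) = 18950 + (8 - 20*(-28)) = 18950 + (8 + 560) = 18950 + 568 = 19518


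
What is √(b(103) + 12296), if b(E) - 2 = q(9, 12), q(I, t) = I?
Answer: √12307 ≈ 110.94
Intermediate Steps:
b(E) = 11 (b(E) = 2 + 9 = 11)
√(b(103) + 12296) = √(11 + 12296) = √12307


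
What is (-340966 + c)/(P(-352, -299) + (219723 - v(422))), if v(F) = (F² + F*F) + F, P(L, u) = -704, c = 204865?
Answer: 6481/6551 ≈ 0.98932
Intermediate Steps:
v(F) = F + 2*F² (v(F) = (F² + F²) + F = 2*F² + F = F + 2*F²)
(-340966 + c)/(P(-352, -299) + (219723 - v(422))) = (-340966 + 204865)/(-704 + (219723 - 422*(1 + 2*422))) = -136101/(-704 + (219723 - 422*(1 + 844))) = -136101/(-704 + (219723 - 422*845)) = -136101/(-704 + (219723 - 1*356590)) = -136101/(-704 + (219723 - 356590)) = -136101/(-704 - 136867) = -136101/(-137571) = -136101*(-1/137571) = 6481/6551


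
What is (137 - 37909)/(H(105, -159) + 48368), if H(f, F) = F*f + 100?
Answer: -5396/4539 ≈ -1.1888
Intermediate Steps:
H(f, F) = 100 + F*f
(137 - 37909)/(H(105, -159) + 48368) = (137 - 37909)/((100 - 159*105) + 48368) = -37772/((100 - 16695) + 48368) = -37772/(-16595 + 48368) = -37772/31773 = -37772*1/31773 = -5396/4539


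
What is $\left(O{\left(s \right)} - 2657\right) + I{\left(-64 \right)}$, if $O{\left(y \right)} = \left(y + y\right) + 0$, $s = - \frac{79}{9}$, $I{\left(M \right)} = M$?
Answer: $- \frac{24647}{9} \approx -2738.6$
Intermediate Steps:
$s = - \frac{79}{9}$ ($s = \left(-79\right) \frac{1}{9} = - \frac{79}{9} \approx -8.7778$)
$O{\left(y \right)} = 2 y$ ($O{\left(y \right)} = 2 y + 0 = 2 y$)
$\left(O{\left(s \right)} - 2657\right) + I{\left(-64 \right)} = \left(2 \left(- \frac{79}{9}\right) - 2657\right) - 64 = \left(- \frac{158}{9} - 2657\right) - 64 = - \frac{24071}{9} - 64 = - \frac{24647}{9}$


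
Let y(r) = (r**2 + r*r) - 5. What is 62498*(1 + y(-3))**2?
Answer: 12249608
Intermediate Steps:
y(r) = -5 + 2*r**2 (y(r) = (r**2 + r**2) - 5 = 2*r**2 - 5 = -5 + 2*r**2)
62498*(1 + y(-3))**2 = 62498*(1 + (-5 + 2*(-3)**2))**2 = 62498*(1 + (-5 + 2*9))**2 = 62498*(1 + (-5 + 18))**2 = 62498*(1 + 13)**2 = 62498*14**2 = 62498*196 = 12249608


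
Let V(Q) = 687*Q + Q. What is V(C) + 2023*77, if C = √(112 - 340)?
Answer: 155771 + 1376*I*√57 ≈ 1.5577e+5 + 10389.0*I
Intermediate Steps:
C = 2*I*√57 (C = √(-228) = 2*I*√57 ≈ 15.1*I)
V(Q) = 688*Q
V(C) + 2023*77 = 688*(2*I*√57) + 2023*77 = 1376*I*√57 + 155771 = 155771 + 1376*I*√57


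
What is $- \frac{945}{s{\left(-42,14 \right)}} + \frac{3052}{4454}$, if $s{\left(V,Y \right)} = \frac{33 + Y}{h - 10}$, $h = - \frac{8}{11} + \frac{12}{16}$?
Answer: $\frac{927037853}{4605436} \approx 201.29$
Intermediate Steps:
$h = \frac{1}{44}$ ($h = \left(-8\right) \frac{1}{11} + 12 \cdot \frac{1}{16} = - \frac{8}{11} + \frac{3}{4} = \frac{1}{44} \approx 0.022727$)
$s{\left(V,Y \right)} = - \frac{1452}{439} - \frac{44 Y}{439}$ ($s{\left(V,Y \right)} = \frac{33 + Y}{\frac{1}{44} - 10} = \frac{33 + Y}{- \frac{439}{44}} = \left(33 + Y\right) \left(- \frac{44}{439}\right) = - \frac{1452}{439} - \frac{44 Y}{439}$)
$- \frac{945}{s{\left(-42,14 \right)}} + \frac{3052}{4454} = - \frac{945}{- \frac{1452}{439} - \frac{616}{439}} + \frac{3052}{4454} = - \frac{945}{- \frac{1452}{439} - \frac{616}{439}} + 3052 \cdot \frac{1}{4454} = - \frac{945}{- \frac{2068}{439}} + \frac{1526}{2227} = \left(-945\right) \left(- \frac{439}{2068}\right) + \frac{1526}{2227} = \frac{414855}{2068} + \frac{1526}{2227} = \frac{927037853}{4605436}$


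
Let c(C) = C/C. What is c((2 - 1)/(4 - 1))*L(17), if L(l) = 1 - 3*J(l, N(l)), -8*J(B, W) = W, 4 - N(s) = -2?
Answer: 13/4 ≈ 3.2500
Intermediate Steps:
c(C) = 1
N(s) = 6 (N(s) = 4 - 1*(-2) = 4 + 2 = 6)
J(B, W) = -W/8
L(l) = 13/4 (L(l) = 1 - (-3)*6/8 = 1 - 3*(-3/4) = 1 + 9/4 = 13/4)
c((2 - 1)/(4 - 1))*L(17) = 1*(13/4) = 13/4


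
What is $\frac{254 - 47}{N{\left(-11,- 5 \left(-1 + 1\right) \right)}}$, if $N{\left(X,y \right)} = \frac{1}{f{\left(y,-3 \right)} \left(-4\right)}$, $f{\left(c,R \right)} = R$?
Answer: $2484$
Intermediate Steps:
$N{\left(X,y \right)} = \frac{1}{12}$ ($N{\left(X,y \right)} = \frac{1}{\left(-3\right) \left(-4\right)} = \frac{1}{12}$)
$\frac{254 - 47}{N{\left(-11,- 5 \left(-1 + 1\right) \right)}} = \left(254 - 47\right) \frac{1}{\frac{1}{12}} = 207 \cdot 12 = 2484$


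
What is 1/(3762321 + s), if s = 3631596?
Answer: 1/7393917 ≈ 1.3525e-7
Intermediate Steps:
1/(3762321 + s) = 1/(3762321 + 3631596) = 1/7393917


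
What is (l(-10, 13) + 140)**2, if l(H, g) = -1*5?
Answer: 18225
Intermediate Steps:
l(H, g) = -5
(l(-10, 13) + 140)**2 = (-5 + 140)**2 = 135**2 = 18225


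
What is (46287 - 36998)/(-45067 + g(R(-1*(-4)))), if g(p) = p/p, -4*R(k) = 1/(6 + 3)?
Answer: -1327/6438 ≈ -0.20612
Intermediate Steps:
R(k) = -1/36 (R(k) = -1/(4*(6 + 3)) = -¼/9 = -¼*⅑ = -1/36)
g(p) = 1
(46287 - 36998)/(-45067 + g(R(-1*(-4)))) = (46287 - 36998)/(-45067 + 1) = 9289/(-45066) = 9289*(-1/45066) = -1327/6438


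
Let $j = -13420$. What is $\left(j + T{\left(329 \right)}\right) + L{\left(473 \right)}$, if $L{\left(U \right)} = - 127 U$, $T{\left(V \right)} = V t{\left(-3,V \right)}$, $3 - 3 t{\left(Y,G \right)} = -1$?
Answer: $- \frac{219157}{3} \approx -73052.0$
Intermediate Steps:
$t{\left(Y,G \right)} = \frac{4}{3}$ ($t{\left(Y,G \right)} = 1 - - \frac{1}{3} = 1 + \frac{1}{3} = \frac{4}{3}$)
$T{\left(V \right)} = \frac{4 V}{3}$ ($T{\left(V \right)} = V \frac{4}{3} = \frac{4 V}{3}$)
$\left(j + T{\left(329 \right)}\right) + L{\left(473 \right)} = \left(-13420 + \frac{4}{3} \cdot 329\right) - 60071 = \left(-13420 + \frac{1316}{3}\right) - 60071 = - \frac{38944}{3} - 60071 = - \frac{219157}{3}$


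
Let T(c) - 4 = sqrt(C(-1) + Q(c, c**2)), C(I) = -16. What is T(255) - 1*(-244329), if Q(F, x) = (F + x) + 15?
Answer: 244333 + sqrt(65279) ≈ 2.4459e+5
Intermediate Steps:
Q(F, x) = 15 + F + x
T(c) = 4 + sqrt(-1 + c + c**2) (T(c) = 4 + sqrt(-16 + (15 + c + c**2)) = 4 + sqrt(-1 + c + c**2))
T(255) - 1*(-244329) = (4 + sqrt(-1 + 255 + 255**2)) - 1*(-244329) = (4 + sqrt(-1 + 255 + 65025)) + 244329 = (4 + sqrt(65279)) + 244329 = 244333 + sqrt(65279)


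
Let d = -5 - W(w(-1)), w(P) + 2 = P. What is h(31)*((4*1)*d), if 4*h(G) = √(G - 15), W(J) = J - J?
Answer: -20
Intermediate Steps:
w(P) = -2 + P
W(J) = 0
h(G) = √(-15 + G)/4 (h(G) = √(G - 15)/4 = √(-15 + G)/4)
d = -5 (d = -5 - 1*0 = -5 + 0 = -5)
h(31)*((4*1)*d) = (√(-15 + 31)/4)*((4*1)*(-5)) = (√16/4)*(4*(-5)) = ((¼)*4)*(-20) = 1*(-20) = -20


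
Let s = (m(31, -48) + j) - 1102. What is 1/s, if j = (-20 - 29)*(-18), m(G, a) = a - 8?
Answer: -1/276 ≈ -0.0036232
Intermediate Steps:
m(G, a) = -8 + a
j = 882 (j = -49*(-18) = 882)
s = -276 (s = ((-8 - 48) + 882) - 1102 = (-56 + 882) - 1102 = 826 - 1102 = -276)
1/s = 1/(-276) = -1/276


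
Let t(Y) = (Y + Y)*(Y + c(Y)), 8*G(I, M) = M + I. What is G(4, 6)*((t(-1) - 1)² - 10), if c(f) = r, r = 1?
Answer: -45/4 ≈ -11.250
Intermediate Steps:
c(f) = 1
G(I, M) = I/8 + M/8 (G(I, M) = (M + I)/8 = (I + M)/8 = I/8 + M/8)
t(Y) = 2*Y*(1 + Y) (t(Y) = (Y + Y)*(Y + 1) = (2*Y)*(1 + Y) = 2*Y*(1 + Y))
G(4, 6)*((t(-1) - 1)² - 10) = ((⅛)*4 + (⅛)*6)*((2*(-1)*(1 - 1) - 1)² - 10) = (½ + ¾)*((2*(-1)*0 - 1)² - 10) = 5*((0 - 1)² - 10)/4 = 5*((-1)² - 10)/4 = 5*(1 - 10)/4 = (5/4)*(-9) = -45/4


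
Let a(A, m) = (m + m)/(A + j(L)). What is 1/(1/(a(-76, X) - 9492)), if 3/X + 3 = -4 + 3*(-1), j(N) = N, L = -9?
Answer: -4034097/425 ≈ -9492.0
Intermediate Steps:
X = -3/10 (X = 3/(-3 + (-4 + 3*(-1))) = 3/(-3 + (-4 - 3)) = 3/(-3 - 7) = 3/(-10) = 3*(-⅒) = -3/10 ≈ -0.30000)
a(A, m) = 2*m/(-9 + A) (a(A, m) = (m + m)/(A - 9) = (2*m)/(-9 + A) = 2*m/(-9 + A))
1/(1/(a(-76, X) - 9492)) = 1/(1/(2*(-3/10)/(-9 - 76) - 9492)) = 1/(1/(2*(-3/10)/(-85) - 9492)) = 1/(1/(2*(-3/10)*(-1/85) - 9492)) = 1/(1/(3/425 - 9492)) = 1/(1/(-4034097/425)) = 1/(-425/4034097) = -4034097/425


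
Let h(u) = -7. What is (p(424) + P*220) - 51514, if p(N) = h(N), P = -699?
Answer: -205301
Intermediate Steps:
p(N) = -7
(p(424) + P*220) - 51514 = (-7 - 699*220) - 51514 = (-7 - 153780) - 51514 = -153787 - 51514 = -205301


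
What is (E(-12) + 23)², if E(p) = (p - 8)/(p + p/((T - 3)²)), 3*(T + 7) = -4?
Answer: 296976289/488601 ≈ 607.81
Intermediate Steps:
T = -25/3 (T = -7 + (⅓)*(-4) = -7 - 4/3 = -25/3 ≈ -8.3333)
E(p) = 1156*(-8 + p)/(1165*p) (E(p) = (p - 8)/(p + p/((-25/3 - 3)²)) = (-8 + p)/(p + p/((-34/3)²)) = (-8 + p)/(p + p/(1156/9)) = (-8 + p)/(p + p*(9/1156)) = (-8 + p)/(p + 9*p/1156) = (-8 + p)/((1165*p/1156)) = (-8 + p)*(1156/(1165*p)) = 1156*(-8 + p)/(1165*p))
(E(-12) + 23)² = ((1156/1165)*(-8 - 12)/(-12) + 23)² = ((1156/1165)*(-1/12)*(-20) + 23)² = (1156/699 + 23)² = (17233/699)² = 296976289/488601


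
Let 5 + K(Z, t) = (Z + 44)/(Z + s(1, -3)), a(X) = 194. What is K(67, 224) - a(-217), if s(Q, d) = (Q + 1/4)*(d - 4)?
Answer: -45923/233 ≈ -197.09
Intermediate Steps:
s(Q, d) = (-4 + d)*(1/4 + Q) (s(Q, d) = (Q + 1/4)*(-4 + d) = (1/4 + Q)*(-4 + d) = (-4 + d)*(1/4 + Q))
K(Z, t) = -5 + (44 + Z)/(-35/4 + Z) (K(Z, t) = -5 + (Z + 44)/(Z + (-1 - 4*1 + (1/4)*(-3) + 1*(-3))) = -5 + (44 + Z)/(Z + (-1 - 4 - 3/4 - 3)) = -5 + (44 + Z)/(Z - 35/4) = -5 + (44 + Z)/(-35/4 + Z))
K(67, 224) - a(-217) = (351 - 16*67)/(-35 + 4*67) - 1*194 = (351 - 1072)/(-35 + 268) - 194 = -721/233 - 194 = -45923/233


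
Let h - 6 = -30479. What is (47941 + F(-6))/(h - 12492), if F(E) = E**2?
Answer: -47977/42965 ≈ -1.1167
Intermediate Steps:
h = -30473 (h = 6 - 30479 = -30473)
(47941 + F(-6))/(h - 12492) = (47941 + (-6)**2)/(-30473 - 12492) = (47941 + 36)/(-42965) = 47977*(-1/42965) = -47977/42965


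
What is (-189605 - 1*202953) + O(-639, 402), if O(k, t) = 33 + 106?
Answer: -392419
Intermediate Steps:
O(k, t) = 139
(-189605 - 1*202953) + O(-639, 402) = (-189605 - 1*202953) + 139 = (-189605 - 202953) + 139 = -392558 + 139 = -392419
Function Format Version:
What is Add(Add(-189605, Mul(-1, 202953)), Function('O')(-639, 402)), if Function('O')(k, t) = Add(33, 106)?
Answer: -392419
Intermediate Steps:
Function('O')(k, t) = 139
Add(Add(-189605, Mul(-1, 202953)), Function('O')(-639, 402)) = Add(Add(-189605, Mul(-1, 202953)), 139) = Add(Add(-189605, -202953), 139) = Add(-392558, 139) = -392419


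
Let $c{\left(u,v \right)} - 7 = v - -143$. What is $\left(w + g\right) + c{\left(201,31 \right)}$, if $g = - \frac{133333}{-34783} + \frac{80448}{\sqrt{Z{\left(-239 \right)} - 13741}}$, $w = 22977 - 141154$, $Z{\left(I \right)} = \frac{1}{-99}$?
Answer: $- \frac{4104121535}{34783} - \frac{60336 i \sqrt{3740990}}{170045} \approx -1.1799 \cdot 10^{5} - 686.29 i$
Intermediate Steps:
$Z{\left(I \right)} = - \frac{1}{99}$
$w = -118177$
$c{\left(u,v \right)} = 150 + v$ ($c{\left(u,v \right)} = 7 + \left(v - -143\right) = 7 + \left(v + 143\right) = 7 + \left(143 + v\right) = 150 + v$)
$g = \frac{133333}{34783} - \frac{60336 i \sqrt{3740990}}{170045}$ ($g = - \frac{133333}{-34783} + \frac{80448}{\sqrt{- \frac{1}{99} - 13741}} = \left(-133333\right) \left(- \frac{1}{34783}\right) + \frac{80448}{\sqrt{- \frac{1360360}{99}}} = \frac{133333}{34783} + \frac{80448}{\frac{2}{33} i \sqrt{3740990}} = \frac{133333}{34783} + 80448 \left(- \frac{3 i \sqrt{3740990}}{680180}\right) = \frac{133333}{34783} - \frac{60336 i \sqrt{3740990}}{170045} \approx 3.8333 - 686.29 i$)
$\left(w + g\right) + c{\left(201,31 \right)} = \left(-118177 + \left(\frac{133333}{34783} - \frac{60336 i \sqrt{3740990}}{170045}\right)\right) + \left(150 + 31\right) = \left(- \frac{4110417258}{34783} - \frac{60336 i \sqrt{3740990}}{170045}\right) + 181 = - \frac{4104121535}{34783} - \frac{60336 i \sqrt{3740990}}{170045}$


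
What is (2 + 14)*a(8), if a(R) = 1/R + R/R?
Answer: 18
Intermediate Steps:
a(R) = 1 + 1/R (a(R) = 1/R + 1 = 1 + 1/R)
(2 + 14)*a(8) = (2 + 14)*((1 + 8)/8) = 16*((⅛)*9) = 16*(9/8) = 18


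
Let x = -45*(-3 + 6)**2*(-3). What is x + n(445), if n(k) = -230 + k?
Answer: 1430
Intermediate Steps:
x = 1215 (x = -45*3**2*(-3) = -45*9*(-3) = -405*(-3) = 1215)
x + n(445) = 1215 + (-230 + 445) = 1215 + 215 = 1430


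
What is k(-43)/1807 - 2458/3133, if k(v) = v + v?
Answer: -27876/33499 ≈ -0.83214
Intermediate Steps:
k(v) = 2*v
k(-43)/1807 - 2458/3133 = (2*(-43))/1807 - 2458/3133 = -86*1/1807 - 2458*1/3133 = -86/1807 - 2458/3133 = -27876/33499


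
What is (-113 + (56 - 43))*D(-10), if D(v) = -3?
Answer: 300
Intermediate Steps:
(-113 + (56 - 43))*D(-10) = (-113 + (56 - 43))*(-3) = (-113 + 13)*(-3) = -100*(-3) = 300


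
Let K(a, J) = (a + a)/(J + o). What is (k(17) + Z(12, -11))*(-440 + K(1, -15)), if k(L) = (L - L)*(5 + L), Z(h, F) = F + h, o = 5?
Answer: -2201/5 ≈ -440.20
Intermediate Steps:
K(a, J) = 2*a/(5 + J) (K(a, J) = (a + a)/(J + 5) = (2*a)/(5 + J) = 2*a/(5 + J))
k(L) = 0 (k(L) = 0*(5 + L) = 0)
(k(17) + Z(12, -11))*(-440 + K(1, -15)) = (0 + (-11 + 12))*(-440 + 2*1/(5 - 15)) = (0 + 1)*(-440 + 2*1/(-10)) = 1*(-440 + 2*1*(-⅒)) = 1*(-440 - ⅕) = 1*(-2201/5) = -2201/5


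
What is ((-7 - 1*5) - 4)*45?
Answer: -720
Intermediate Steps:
((-7 - 1*5) - 4)*45 = ((-7 - 5) - 4)*45 = (-12 - 4)*45 = -16*45 = -720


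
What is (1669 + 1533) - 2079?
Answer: 1123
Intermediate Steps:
(1669 + 1533) - 2079 = 3202 - 2079 = 1123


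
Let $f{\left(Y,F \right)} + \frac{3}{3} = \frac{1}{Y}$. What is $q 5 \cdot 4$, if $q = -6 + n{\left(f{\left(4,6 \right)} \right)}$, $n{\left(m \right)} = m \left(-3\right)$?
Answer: $-75$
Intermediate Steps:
$f{\left(Y,F \right)} = -1 + \frac{1}{Y}$
$n{\left(m \right)} = - 3 m$
$q = - \frac{15}{4}$ ($q = -6 - 3 \frac{1 - 4}{4} = -6 - 3 \cdot \frac{1}{4} \left(-3\right) = -6 - - \frac{9}{4} = -6 + \frac{9}{4} = - \frac{15}{4} \approx -3.75$)
$q 5 \cdot 4 = \left(- \frac{15}{4}\right) 5 \cdot 4 = \left(- \frac{75}{4}\right) 4 = -75$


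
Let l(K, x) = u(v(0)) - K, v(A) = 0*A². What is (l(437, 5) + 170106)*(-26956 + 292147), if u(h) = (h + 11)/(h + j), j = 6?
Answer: 89990355925/2 ≈ 4.4995e+10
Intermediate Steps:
v(A) = 0
u(h) = (11 + h)/(6 + h) (u(h) = (h + 11)/(h + 6) = (11 + h)/(6 + h))
l(K, x) = 11/6 - K (l(K, x) = (11 + 0)/(6 + 0) - K = 11/6 - K)
(l(437, 5) + 170106)*(-26956 + 292147) = ((11/6 - 1*437) + 170106)*(-26956 + 292147) = ((11/6 - 437) + 170106)*265191 = (-2611/6 + 170106)*265191 = (1018025/6)*265191 = 89990355925/2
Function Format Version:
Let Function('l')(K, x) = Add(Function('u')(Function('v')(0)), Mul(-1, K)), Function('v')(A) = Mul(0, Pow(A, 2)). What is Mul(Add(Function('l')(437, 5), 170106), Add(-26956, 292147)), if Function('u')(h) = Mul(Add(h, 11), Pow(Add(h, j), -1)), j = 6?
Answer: Rational(89990355925, 2) ≈ 4.4995e+10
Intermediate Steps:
Function('v')(A) = 0
Function('u')(h) = Mul(Pow(Add(6, h), -1), Add(11, h)) (Function('u')(h) = Mul(Add(h, 11), Pow(Add(h, 6), -1)) = Mul(Add(11, h), Pow(Add(6, h), -1)) = Mul(Pow(Add(6, h), -1), Add(11, h)))
Function('l')(K, x) = Add(Rational(11, 6), Mul(-1, K)) (Function('l')(K, x) = Add(Mul(Pow(Add(6, 0), -1), Add(11, 0)), Mul(-1, K)) = Add(Mul(Pow(6, -1), 11), Mul(-1, K)) = Add(Mul(Rational(1, 6), 11), Mul(-1, K)) = Add(Rational(11, 6), Mul(-1, K)))
Mul(Add(Function('l')(437, 5), 170106), Add(-26956, 292147)) = Mul(Add(Add(Rational(11, 6), Mul(-1, 437)), 170106), Add(-26956, 292147)) = Mul(Add(Add(Rational(11, 6), -437), 170106), 265191) = Mul(Add(Rational(-2611, 6), 170106), 265191) = Mul(Rational(1018025, 6), 265191) = Rational(89990355925, 2)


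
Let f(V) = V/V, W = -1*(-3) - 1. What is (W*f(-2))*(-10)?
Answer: -20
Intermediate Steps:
W = 2 (W = 3 - 1 = 2)
f(V) = 1
(W*f(-2))*(-10) = (2*1)*(-10) = 2*(-10) = -20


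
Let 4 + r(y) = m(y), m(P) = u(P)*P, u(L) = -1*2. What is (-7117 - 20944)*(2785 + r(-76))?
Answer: -82302913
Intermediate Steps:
u(L) = -2
m(P) = -2*P
r(y) = -4 - 2*y
(-7117 - 20944)*(2785 + r(-76)) = (-7117 - 20944)*(2785 + (-4 - 2*(-76))) = -28061*(2785 + (-4 + 152)) = -28061*(2785 + 148) = -28061*2933 = -82302913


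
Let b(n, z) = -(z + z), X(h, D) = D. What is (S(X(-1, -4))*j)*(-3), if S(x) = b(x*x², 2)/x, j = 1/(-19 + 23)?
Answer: -¾ ≈ -0.75000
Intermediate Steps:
b(n, z) = -2*z
j = ¼ (j = 1/4 = ¼ ≈ 0.25000)
S(x) = -4/x (S(x) = (-2*2)/x = -4/x)
(S(X(-1, -4))*j)*(-3) = (-4/(-4)*(¼))*(-3) = (-4*(-¼)*(¼))*(-3) = (1*(¼))*(-3) = (¼)*(-3) = -¾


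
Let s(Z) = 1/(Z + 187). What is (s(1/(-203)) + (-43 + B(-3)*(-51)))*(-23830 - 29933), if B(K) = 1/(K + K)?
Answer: 70398186171/37960 ≈ 1.8545e+6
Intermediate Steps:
s(Z) = 1/(187 + Z)
B(K) = 1/(2*K)
(s(1/(-203)) + (-43 + B(-3)*(-51)))*(-23830 - 29933) = (1/(187 + 1/(-203)) + (-43 + ((1/2)/(-3))*(-51)))*(-23830 - 29933) = (1/(187 - 1/203) + (-43 + ((1/2)*(-1/3))*(-51)))*(-53763) = (1/(37960/203) + (-43 - 1/6*(-51)))*(-53763) = (203/37960 + (-43 + 17/2))*(-53763) = (203/37960 - 69/2)*(-53763) = -1309417/37960*(-53763) = 70398186171/37960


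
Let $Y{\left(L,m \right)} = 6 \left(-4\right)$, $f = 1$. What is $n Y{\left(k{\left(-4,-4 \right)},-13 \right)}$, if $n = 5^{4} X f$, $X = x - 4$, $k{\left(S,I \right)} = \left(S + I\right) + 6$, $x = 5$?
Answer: $-15000$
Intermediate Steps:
$k{\left(S,I \right)} = 6 + I + S$ ($k{\left(S,I \right)} = \left(I + S\right) + 6 = 6 + I + S$)
$X = 1$ ($X = 5 - 4 = 1$)
$Y{\left(L,m \right)} = -24$
$n = 625$ ($n = 5^{4} \cdot 1 \cdot 1 = 625 \cdot 1 = 625$)
$n Y{\left(k{\left(-4,-4 \right)},-13 \right)} = 625 \left(-24\right) = -15000$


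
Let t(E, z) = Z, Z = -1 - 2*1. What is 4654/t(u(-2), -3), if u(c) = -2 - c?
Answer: -4654/3 ≈ -1551.3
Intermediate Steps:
Z = -3 (Z = -1 - 2 = -3)
t(E, z) = -3
4654/t(u(-2), -3) = 4654/(-3) = 4654*(-1/3) = -4654/3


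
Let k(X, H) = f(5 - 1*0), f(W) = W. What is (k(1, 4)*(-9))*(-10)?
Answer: 450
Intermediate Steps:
k(X, H) = 5 (k(X, H) = 5 - 1*0 = 5 + 0 = 5)
(k(1, 4)*(-9))*(-10) = (5*(-9))*(-10) = -45*(-10) = 450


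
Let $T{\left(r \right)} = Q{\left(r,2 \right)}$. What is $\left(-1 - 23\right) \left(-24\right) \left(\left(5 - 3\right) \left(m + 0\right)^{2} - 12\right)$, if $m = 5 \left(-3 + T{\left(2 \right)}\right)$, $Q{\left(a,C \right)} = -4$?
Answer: $1404288$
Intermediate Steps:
$T{\left(r \right)} = -4$
$m = -35$ ($m = 5 \left(-3 - 4\right) = 5 \left(-7\right) = -35$)
$\left(-1 - 23\right) \left(-24\right) \left(\left(5 - 3\right) \left(m + 0\right)^{2} - 12\right) = \left(-1 - 23\right) \left(-24\right) \left(\left(5 - 3\right) \left(-35 + 0\right)^{2} - 12\right) = \left(-24\right) \left(-24\right) \left(2 \left(-35\right)^{2} - 12\right) = 576 \left(2 \cdot 1225 - 12\right) = 576 \left(2450 - 12\right) = 576 \cdot 2438 = 1404288$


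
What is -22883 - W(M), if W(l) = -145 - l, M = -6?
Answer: -22744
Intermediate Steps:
-22883 - W(M) = -22883 - (-145 - 1*(-6)) = -22883 - (-145 + 6) = -22883 - 1*(-139) = -22883 + 139 = -22744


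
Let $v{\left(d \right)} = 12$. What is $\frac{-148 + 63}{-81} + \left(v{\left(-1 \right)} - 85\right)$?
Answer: $- \frac{5828}{81} \approx -71.951$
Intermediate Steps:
$\frac{-148 + 63}{-81} + \left(v{\left(-1 \right)} - 85\right) = \frac{-148 + 63}{-81} + \left(12 - 85\right) = \left(-85\right) \left(- \frac{1}{81}\right) + \left(12 - 85\right) = \frac{85}{81} - 73 = - \frac{5828}{81}$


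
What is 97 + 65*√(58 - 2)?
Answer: 97 + 130*√14 ≈ 583.42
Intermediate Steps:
97 + 65*√(58 - 2) = 97 + 65*√56 = 97 + 65*(2*√14) = 97 + 130*√14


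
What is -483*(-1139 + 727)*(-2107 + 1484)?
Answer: -123974508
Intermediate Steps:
-483*(-1139 + 727)*(-2107 + 1484) = -(-198996)*(-623) = -483*256676 = -123974508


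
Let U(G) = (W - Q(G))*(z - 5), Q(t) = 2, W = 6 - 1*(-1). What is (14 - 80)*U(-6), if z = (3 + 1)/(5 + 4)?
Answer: 4510/3 ≈ 1503.3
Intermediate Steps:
W = 7 (W = 6 + 1 = 7)
z = 4/9 ≈ 0.44444
U(G) = -205/9 (U(G) = (7 - 1*2)*(4/9 - 5) = (7 - 2)*(-41/9) = 5*(-41/9) = -205/9)
(14 - 80)*U(-6) = (14 - 80)*(-205/9) = -66*(-205/9) = 4510/3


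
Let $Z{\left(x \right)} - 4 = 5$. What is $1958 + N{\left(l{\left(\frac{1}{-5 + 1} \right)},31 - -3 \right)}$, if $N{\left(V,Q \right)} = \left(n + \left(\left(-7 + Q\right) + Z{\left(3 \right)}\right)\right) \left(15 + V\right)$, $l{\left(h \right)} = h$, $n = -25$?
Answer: $\frac{8481}{4} \approx 2120.3$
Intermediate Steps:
$Z{\left(x \right)} = 9$ ($Z{\left(x \right)} = 4 + 5 = 9$)
$N{\left(V,Q \right)} = \left(-23 + Q\right) \left(15 + V\right)$ ($N{\left(V,Q \right)} = \left(-25 + \left(\left(-7 + Q\right) + 9\right)\right) \left(15 + V\right) = \left(-25 + \left(2 + Q\right)\right) \left(15 + V\right) = \left(-23 + Q\right) \left(15 + V\right)$)
$1958 + N{\left(l{\left(\frac{1}{-5 + 1} \right)},31 - -3 \right)} = 1958 - \left(345 - 15 \left(31 - -3\right) + \frac{23}{-5 + 1} - \frac{31 - -3}{-5 + 1}\right) = 1958 - \left(345 - \frac{23}{4} - 15 \left(31 + 3\right) - \frac{31 + 3}{-4}\right) = 1958 + \left(-345 - - \frac{23}{4} + 15 \cdot 34 + 34 \left(- \frac{1}{4}\right)\right) = 1958 + \left(-345 + \frac{23}{4} + 510 - \frac{17}{2}\right) = 1958 + \frac{649}{4} = \frac{8481}{4}$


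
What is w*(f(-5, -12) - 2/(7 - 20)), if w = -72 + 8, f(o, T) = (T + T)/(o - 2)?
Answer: -20864/91 ≈ -229.27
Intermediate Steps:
f(o, T) = 2*T/(-2 + o) (f(o, T) = (2*T)/(-2 + o) = 2*T/(-2 + o))
w = -64
w*(f(-5, -12) - 2/(7 - 20)) = -64*(2*(-12)/(-2 - 5) - 2/(7 - 20)) = -64*(2*(-12)/(-7) - 2/(-13)) = -64*(2*(-12)*(-⅐) - 2*(-1/13)) = -64*(24/7 + 2/13) = -64*326/91 = -20864/91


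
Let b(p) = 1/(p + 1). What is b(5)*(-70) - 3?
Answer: -44/3 ≈ -14.667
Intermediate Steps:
b(p) = 1/(1 + p)
b(5)*(-70) - 3 = -70/(1 + 5) - 3 = -70/6 - 3 = (1/6)*(-70) - 3 = -35/3 - 3 = -44/3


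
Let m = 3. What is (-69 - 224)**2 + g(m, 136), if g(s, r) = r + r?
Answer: 86121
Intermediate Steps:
g(s, r) = 2*r
(-69 - 224)**2 + g(m, 136) = (-69 - 224)**2 + 2*136 = (-293)**2 + 272 = 85849 + 272 = 86121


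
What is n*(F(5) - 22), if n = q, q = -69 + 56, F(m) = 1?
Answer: 273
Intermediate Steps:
q = -13
n = -13
n*(F(5) - 22) = -13*(1 - 22) = -13*(-21) = 273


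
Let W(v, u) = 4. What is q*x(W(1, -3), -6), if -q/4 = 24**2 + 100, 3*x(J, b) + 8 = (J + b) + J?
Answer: 5408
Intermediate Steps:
x(J, b) = -8/3 + b/3 + 2*J/3 (x(J, b) = -8/3 + ((J + b) + J)/3 = -8/3 + (b + 2*J)/3 = -8/3 + (b/3 + 2*J/3) = -8/3 + b/3 + 2*J/3)
q = -2704 (q = -4*(24**2 + 100) = -4*(576 + 100) = -4*676 = -2704)
q*x(W(1, -3), -6) = -2704*(-8/3 + (1/3)*(-6) + (2/3)*4) = -2704*(-8/3 - 2 + 8/3) = -2704*(-2) = 5408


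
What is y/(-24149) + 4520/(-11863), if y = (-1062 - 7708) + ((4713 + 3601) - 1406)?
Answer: -4582346/15077873 ≈ -0.30391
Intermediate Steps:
y = -1862 (y = -8770 + (8314 - 1406) = -8770 + 6908 = -1862)
y/(-24149) + 4520/(-11863) = -1862/(-24149) + 4520/(-11863) = -1862*(-1/24149) + 4520*(-1/11863) = 98/1271 - 4520/11863 = -4582346/15077873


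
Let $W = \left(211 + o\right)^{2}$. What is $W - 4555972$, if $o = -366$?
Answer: $-4531947$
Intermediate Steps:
$W = 24025$ ($W = \left(211 - 366\right)^{2} = \left(-155\right)^{2} = 24025$)
$W - 4555972 = 24025 - 4555972 = -4531947$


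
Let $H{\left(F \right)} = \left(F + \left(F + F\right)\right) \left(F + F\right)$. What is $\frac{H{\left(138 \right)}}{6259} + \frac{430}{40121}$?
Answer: $\frac{4587077314}{251117339} \approx 18.267$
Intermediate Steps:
$H{\left(F \right)} = 6 F^{2}$ ($H{\left(F \right)} = \left(F + 2 F\right) 2 F = 3 F 2 F = 6 F^{2}$)
$\frac{H{\left(138 \right)}}{6259} + \frac{430}{40121} = \frac{6 \cdot 138^{2}}{6259} + \frac{430}{40121} = 6 \cdot 19044 \cdot \frac{1}{6259} + 430 \cdot \frac{1}{40121} = 114264 \cdot \frac{1}{6259} + \frac{430}{40121} = \frac{114264}{6259} + \frac{430}{40121} = \frac{4587077314}{251117339}$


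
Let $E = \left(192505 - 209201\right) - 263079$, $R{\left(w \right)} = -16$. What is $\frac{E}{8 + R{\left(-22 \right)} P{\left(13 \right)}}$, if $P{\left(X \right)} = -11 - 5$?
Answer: $- \frac{279775}{264} \approx -1059.8$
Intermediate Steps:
$P{\left(X \right)} = -16$ ($P{\left(X \right)} = -11 - 5 = -16$)
$E = -279775$ ($E = -16696 - 263079 = -279775$)
$\frac{E}{8 + R{\left(-22 \right)} P{\left(13 \right)}} = - \frac{279775}{8 - -256} = - \frac{279775}{8 + 256} = - \frac{279775}{264}$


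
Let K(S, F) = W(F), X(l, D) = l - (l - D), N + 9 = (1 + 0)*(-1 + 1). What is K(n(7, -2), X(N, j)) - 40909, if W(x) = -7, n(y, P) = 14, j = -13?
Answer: -40916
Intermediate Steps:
N = -9 (N = -9 + (1 + 0)*(-1 + 1) = -9 + 1*0 = -9 + 0 = -9)
X(l, D) = D (X(l, D) = l + (D - l) = D)
K(S, F) = -7
K(n(7, -2), X(N, j)) - 40909 = -7 - 40909 = -40916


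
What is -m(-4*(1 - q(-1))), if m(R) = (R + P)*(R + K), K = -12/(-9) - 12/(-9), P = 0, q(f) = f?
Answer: -128/3 ≈ -42.667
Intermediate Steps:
K = 8/3 (K = -12*(-⅑) - 12*(-⅑) = 4/3 + 4/3 = 8/3 ≈ 2.6667)
m(R) = R*(8/3 + R) (m(R) = (R + 0)*(R + 8/3) = R*(8/3 + R))
-m(-4*(1 - q(-1))) = -(-4*(1 - 1*(-1)))*(8 + 3*(-4*(1 - 1*(-1))))/3 = -(-4*(1 + 1))*(8 + 3*(-4*(1 + 1)))/3 = -(-4*2)*(8 + 3*(-4*2))/3 = -(-8)*(8 + 3*(-8))/3 = -(-8)*(8 - 24)/3 = -(-8)*(-16)/3 = -1*128/3 = -128/3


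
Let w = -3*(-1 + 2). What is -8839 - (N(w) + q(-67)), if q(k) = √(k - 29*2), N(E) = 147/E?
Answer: -8790 - 5*I*√5 ≈ -8790.0 - 11.18*I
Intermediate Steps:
w = -3 (w = -3*1 = -3)
q(k) = √(-58 + k) (q(k) = √(k - 58) = √(-58 + k))
-8839 - (N(w) + q(-67)) = -8839 - (147/(-3) + √(-58 - 67)) = -8839 - (147*(-⅓) + √(-125)) = -8839 - (-49 + 5*I*√5) = -8839 + (49 - 5*I*√5) = -8790 - 5*I*√5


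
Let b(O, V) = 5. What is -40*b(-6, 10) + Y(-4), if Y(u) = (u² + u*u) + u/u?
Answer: -167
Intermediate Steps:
Y(u) = 1 + 2*u² (Y(u) = (u² + u²) + 1 = 2*u² + 1 = 1 + 2*u²)
-40*b(-6, 10) + Y(-4) = -40*5 + (1 + 2*(-4)²) = -200 + (1 + 2*16) = -200 + (1 + 32) = -200 + 33 = -167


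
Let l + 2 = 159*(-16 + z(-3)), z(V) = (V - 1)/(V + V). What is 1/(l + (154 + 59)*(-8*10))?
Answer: -1/19480 ≈ -5.1335e-5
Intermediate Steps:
z(V) = (-1 + V)/(2*V) (z(V) = (-1 + V)/((2*V)) = (-1 + V)*(1/(2*V)) = (-1 + V)/(2*V))
l = -2440 (l = -2 + 159*(-16 + (½)*(-1 - 3)/(-3)) = -2 + 159*(-16 + (½)*(-⅓)*(-4)) = -2 + 159*(-16 + ⅔) = -2 + 159*(-46/3) = -2 - 2438 = -2440)
1/(l + (154 + 59)*(-8*10)) = 1/(-2440 + (154 + 59)*(-8*10)) = 1/(-2440 + 213*(-80)) = 1/(-2440 - 17040) = 1/(-19480) = -1/19480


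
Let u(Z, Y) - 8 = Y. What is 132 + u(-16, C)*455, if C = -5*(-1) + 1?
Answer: 6502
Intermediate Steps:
C = 6 (C = 5 + 1 = 6)
u(Z, Y) = 8 + Y
132 + u(-16, C)*455 = 132 + (8 + 6)*455 = 132 + 14*455 = 132 + 6370 = 6502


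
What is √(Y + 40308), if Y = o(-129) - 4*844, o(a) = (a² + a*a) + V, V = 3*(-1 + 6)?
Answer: √70229 ≈ 265.01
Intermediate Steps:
V = 15 (V = 3*5 = 15)
o(a) = 15 + 2*a² (o(a) = (a² + a*a) + 15 = (a² + a²) + 15 = 2*a² + 15 = 15 + 2*a²)
Y = 29921 (Y = (15 + 2*(-129)²) - 4*844 = (15 + 2*16641) - 1*3376 = (15 + 33282) - 3376 = 33297 - 3376 = 29921)
√(Y + 40308) = √(29921 + 40308) = √70229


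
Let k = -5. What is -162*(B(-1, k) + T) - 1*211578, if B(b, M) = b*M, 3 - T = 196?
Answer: -181122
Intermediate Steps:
T = -193 (T = 3 - 1*196 = 3 - 196 = -193)
B(b, M) = M*b
-162*(B(-1, k) + T) - 1*211578 = -162*(-5*(-1) - 193) - 1*211578 = -162*(5 - 193) - 211578 = -162*(-188) - 211578 = 30456 - 211578 = -181122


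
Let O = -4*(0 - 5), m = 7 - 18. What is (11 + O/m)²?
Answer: 10201/121 ≈ 84.306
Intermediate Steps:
m = -11
O = 20 (O = -4*(-5) = 20)
(11 + O/m)² = (11 + 20/(-11))² = (11 + 20*(-1/11))² = (11 - 20/11)² = (101/11)² = 10201/121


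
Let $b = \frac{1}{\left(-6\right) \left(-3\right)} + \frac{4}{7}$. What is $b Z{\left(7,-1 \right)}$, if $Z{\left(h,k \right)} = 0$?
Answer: $0$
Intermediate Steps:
$b = \frac{79}{126}$ ($b = \left(- \frac{1}{6}\right) \left(- \frac{1}{3}\right) + 4 \cdot \frac{1}{7} = \frac{1}{18} + \frac{4}{7} = \frac{79}{126} \approx 0.62698$)
$b Z{\left(7,-1 \right)} = \frac{79}{126} \cdot 0 = 0$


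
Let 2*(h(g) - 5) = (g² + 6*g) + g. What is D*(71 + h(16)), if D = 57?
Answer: 14820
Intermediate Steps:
h(g) = 5 + g²/2 + 7*g/2 (h(g) = 5 + ((g² + 6*g) + g)/2 = 5 + (g² + 7*g)/2 = 5 + (g²/2 + 7*g/2) = 5 + g²/2 + 7*g/2)
D*(71 + h(16)) = 57*(71 + (5 + (½)*16² + (7/2)*16)) = 57*(71 + (5 + (½)*256 + 56)) = 57*(71 + (5 + 128 + 56)) = 57*(71 + 189) = 57*260 = 14820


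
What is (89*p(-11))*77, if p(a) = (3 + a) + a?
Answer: -130207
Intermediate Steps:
p(a) = 3 + 2*a
(89*p(-11))*77 = (89*(3 + 2*(-11)))*77 = (89*(3 - 22))*77 = (89*(-19))*77 = -1691*77 = -130207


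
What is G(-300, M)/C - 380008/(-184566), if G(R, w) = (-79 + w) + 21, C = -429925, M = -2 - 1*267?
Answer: 81717646241/39674768775 ≈ 2.0597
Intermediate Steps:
M = -269 (M = -2 - 267 = -269)
G(R, w) = -58 + w
G(-300, M)/C - 380008/(-184566) = (-58 - 269)/(-429925) - 380008/(-184566) = -327*(-1/429925) - 380008*(-1/184566) = 327/429925 + 190004/92283 = 81717646241/39674768775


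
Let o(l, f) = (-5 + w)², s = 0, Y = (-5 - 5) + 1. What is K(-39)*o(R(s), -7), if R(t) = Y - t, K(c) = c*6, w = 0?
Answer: -5850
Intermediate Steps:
Y = -9 (Y = -10 + 1 = -9)
K(c) = 6*c
R(t) = -9 - t
o(l, f) = 25 (o(l, f) = (-5 + 0)² = (-5)² = 25)
K(-39)*o(R(s), -7) = (6*(-39))*25 = -234*25 = -5850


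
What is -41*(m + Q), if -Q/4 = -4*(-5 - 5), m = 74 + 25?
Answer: 2501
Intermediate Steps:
m = 99
Q = -160 (Q = -(-16)*(-5 - 5) = -(-16)*(-10) = -4*40 = -160)
-41*(m + Q) = -41*(99 - 160) = -41*(-61) = 2501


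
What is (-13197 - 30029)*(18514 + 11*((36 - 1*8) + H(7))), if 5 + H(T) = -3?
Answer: -809795884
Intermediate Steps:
H(T) = -8 (H(T) = -5 - 3 = -8)
(-13197 - 30029)*(18514 + 11*((36 - 1*8) + H(7))) = (-13197 - 30029)*(18514 + 11*((36 - 1*8) - 8)) = -43226*(18514 + 11*((36 - 8) - 8)) = -43226*(18514 + 11*(28 - 8)) = -43226*(18514 + 11*20) = -43226*(18514 + 220) = -43226*18734 = -809795884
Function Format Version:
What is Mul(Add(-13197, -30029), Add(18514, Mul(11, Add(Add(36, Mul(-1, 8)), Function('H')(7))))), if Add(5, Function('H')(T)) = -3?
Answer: -809795884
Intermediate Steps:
Function('H')(T) = -8 (Function('H')(T) = Add(-5, -3) = -8)
Mul(Add(-13197, -30029), Add(18514, Mul(11, Add(Add(36, Mul(-1, 8)), Function('H')(7))))) = Mul(Add(-13197, -30029), Add(18514, Mul(11, Add(Add(36, Mul(-1, 8)), -8)))) = Mul(-43226, Add(18514, Mul(11, Add(Add(36, -8), -8)))) = Mul(-43226, Add(18514, Mul(11, Add(28, -8)))) = Mul(-43226, Add(18514, Mul(11, 20))) = Mul(-43226, Add(18514, 220)) = Mul(-43226, 18734) = -809795884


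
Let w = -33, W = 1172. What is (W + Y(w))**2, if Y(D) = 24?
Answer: 1430416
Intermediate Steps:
(W + Y(w))**2 = (1172 + 24)**2 = 1196**2 = 1430416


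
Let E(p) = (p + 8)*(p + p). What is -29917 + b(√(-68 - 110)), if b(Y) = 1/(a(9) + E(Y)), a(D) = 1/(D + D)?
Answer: (-191678237*I - 8616096*√178)/(288*√178 + 6407*I) ≈ -29917.0 - 0.001236*I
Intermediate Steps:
E(p) = 2*p*(8 + p) (E(p) = (8 + p)*(2*p) = 2*p*(8 + p))
a(D) = 1/(2*D)
b(Y) = 1/(1/18 + 2*Y*(8 + Y)) (b(Y) = 1/((½)/9 + 2*Y*(8 + Y)) = 1/((½)*(⅑) + 2*Y*(8 + Y)) = 1/(1/18 + 2*Y*(8 + Y)))
-29917 + b(√(-68 - 110)) = -29917 + 18/(1 + 36*√(-68 - 110)*(8 + √(-68 - 110))) = -29917 + 18/(1 + 36*√(-178)*(8 + √(-178))) = -29917 + 18/(1 + 36*(I*√178)*(8 + I*√178)) = -29917 + 18/(1 + 36*I*√178*(8 + I*√178))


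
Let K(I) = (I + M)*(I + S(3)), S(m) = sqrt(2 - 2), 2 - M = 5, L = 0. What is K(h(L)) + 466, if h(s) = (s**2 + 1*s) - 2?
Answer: 476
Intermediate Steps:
M = -3 (M = 2 - 1*5 = 2 - 5 = -3)
h(s) = -2 + s + s**2 (h(s) = (s**2 + s) - 2 = (s + s**2) - 2 = -2 + s + s**2)
S(m) = 0 (S(m) = sqrt(0) = 0)
K(I) = I*(-3 + I) (K(I) = (I - 3)*(I + 0) = (-3 + I)*I = I*(-3 + I))
K(h(L)) + 466 = (-2 + 0 + 0**2)*(-3 + (-2 + 0 + 0**2)) + 466 = (-2 + 0 + 0)*(-3 + (-2 + 0 + 0)) + 466 = -2*(-3 - 2) + 466 = -2*(-5) + 466 = 10 + 466 = 476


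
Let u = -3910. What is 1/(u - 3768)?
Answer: -1/7678 ≈ -0.00013024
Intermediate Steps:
1/(u - 3768) = 1/(-3910 - 3768) = 1/(-7678) = -1/7678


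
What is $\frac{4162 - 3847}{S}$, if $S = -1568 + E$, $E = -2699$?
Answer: $- \frac{315}{4267} \approx -0.073822$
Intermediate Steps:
$S = -4267$ ($S = -1568 - 2699 = -4267$)
$\frac{4162 - 3847}{S} = \frac{4162 - 3847}{-4267} = 315 \left(- \frac{1}{4267}\right) = - \frac{315}{4267}$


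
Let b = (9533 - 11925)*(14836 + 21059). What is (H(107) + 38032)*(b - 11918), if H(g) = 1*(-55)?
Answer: -3261189730566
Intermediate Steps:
b = -85860840 (b = -2392*35895 = -85860840)
H(g) = -55
(H(107) + 38032)*(b - 11918) = (-55 + 38032)*(-85860840 - 11918) = 37977*(-85872758) = -3261189730566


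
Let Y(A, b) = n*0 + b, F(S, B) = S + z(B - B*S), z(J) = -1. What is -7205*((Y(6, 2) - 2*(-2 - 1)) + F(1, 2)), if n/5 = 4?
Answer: -57640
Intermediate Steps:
F(S, B) = -1 + S (F(S, B) = S - 1 = -1 + S)
n = 20 (n = 5*4 = 20)
Y(A, b) = b (Y(A, b) = 20*0 + b = 0 + b = b)
-7205*((Y(6, 2) - 2*(-2 - 1)) + F(1, 2)) = -7205*((2 - 2*(-2 - 1)) + (-1 + 1)) = -7205*((2 - 2*(-3)) + 0) = -7205*((2 + 6) + 0) = -7205*(8 + 0) = -7205*8 = -57640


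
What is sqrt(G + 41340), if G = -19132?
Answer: 8*sqrt(347) ≈ 149.02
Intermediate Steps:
sqrt(G + 41340) = sqrt(-19132 + 41340) = sqrt(22208) = 8*sqrt(347)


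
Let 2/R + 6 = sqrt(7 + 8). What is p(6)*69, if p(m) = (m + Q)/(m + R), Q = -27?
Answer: -11799/44 - 207*sqrt(15)/44 ≈ -286.38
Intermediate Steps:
R = 2/(-6 + sqrt(15)) (R = 2/(-6 + sqrt(7 + 8)) = 2/(-6 + sqrt(15)) ≈ -0.94028)
p(m) = (-27 + m)/(-4/7 + m - 2*sqrt(15)/21) (p(m) = (m - 27)/(m + (-4/7 - 2*sqrt(15)/21)) = (-27 + m)/(-4/7 + m - 2*sqrt(15)/21))
p(6)*69 = (21*(27 - 1*6)/(12 - 21*6 + 2*sqrt(15)))*69 = (21*(27 - 6)/(12 - 126 + 2*sqrt(15)))*69 = (21*21/(-114 + 2*sqrt(15)))*69 = (441/(-114 + 2*sqrt(15)))*69 = 30429/(-114 + 2*sqrt(15))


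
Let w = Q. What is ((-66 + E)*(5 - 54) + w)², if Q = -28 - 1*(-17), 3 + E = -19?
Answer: 18498601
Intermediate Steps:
E = -22 (E = -3 - 19 = -22)
Q = -11 (Q = -28 + 17 = -11)
w = -11
((-66 + E)*(5 - 54) + w)² = ((-66 - 22)*(5 - 54) - 11)² = (-88*(-49) - 11)² = (4312 - 11)² = 4301² = 18498601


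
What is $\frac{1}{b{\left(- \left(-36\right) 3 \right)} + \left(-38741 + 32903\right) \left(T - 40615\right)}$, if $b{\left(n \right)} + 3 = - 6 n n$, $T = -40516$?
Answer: $\frac{1}{473572791} \approx 2.1116 \cdot 10^{-9}$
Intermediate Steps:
$b{\left(n \right)} = -3 - 6 n^{2}$ ($b{\left(n \right)} = -3 + - 6 n n = -3 - 6 n^{2}$)
$\frac{1}{b{\left(- \left(-36\right) 3 \right)} + \left(-38741 + 32903\right) \left(T - 40615\right)} = \frac{1}{\left(-3 - 6 \left(- \left(-36\right) 3\right)^{2}\right) + \left(-38741 + 32903\right) \left(-40516 - 40615\right)} = \frac{1}{\left(-3 - 6 \left(\left(-1\right) \left(-108\right)\right)^{2}\right) - -473642778} = \frac{1}{\left(-3 - 6 \cdot 108^{2}\right) + 473642778} = \frac{1}{\left(-3 - 69984\right) + 473642778} = \frac{1}{-69987 + 473642778} = \frac{1}{473572791}$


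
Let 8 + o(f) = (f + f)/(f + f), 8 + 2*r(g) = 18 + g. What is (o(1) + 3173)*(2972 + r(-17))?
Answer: 9398271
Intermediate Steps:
r(g) = 5 + g/2 (r(g) = -4 + (18 + g)/2 = -4 + (9 + g/2) = 5 + g/2)
o(f) = -7 (o(f) = -8 + (f + f)/(f + f) = -8 + (2*f)/((2*f)) = -8 + (2*f)*(1/(2*f)) = -8 + 1 = -7)
(o(1) + 3173)*(2972 + r(-17)) = (-7 + 3173)*(2972 + (5 + (1/2)*(-17))) = 3166*(2972 + (5 - 17/2)) = 3166*(2972 - 7/2) = 3166*(5937/2) = 9398271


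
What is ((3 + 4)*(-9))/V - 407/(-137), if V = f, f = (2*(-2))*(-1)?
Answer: -7003/548 ≈ -12.779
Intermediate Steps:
f = 4 (f = -4*(-1) = 4)
V = 4
((3 + 4)*(-9))/V - 407/(-137) = ((3 + 4)*(-9))/4 - 407/(-137) = (7*(-9))*(1/4) - 407*(-1/137) = -63*1/4 + 407/137 = -63/4 + 407/137 = -7003/548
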